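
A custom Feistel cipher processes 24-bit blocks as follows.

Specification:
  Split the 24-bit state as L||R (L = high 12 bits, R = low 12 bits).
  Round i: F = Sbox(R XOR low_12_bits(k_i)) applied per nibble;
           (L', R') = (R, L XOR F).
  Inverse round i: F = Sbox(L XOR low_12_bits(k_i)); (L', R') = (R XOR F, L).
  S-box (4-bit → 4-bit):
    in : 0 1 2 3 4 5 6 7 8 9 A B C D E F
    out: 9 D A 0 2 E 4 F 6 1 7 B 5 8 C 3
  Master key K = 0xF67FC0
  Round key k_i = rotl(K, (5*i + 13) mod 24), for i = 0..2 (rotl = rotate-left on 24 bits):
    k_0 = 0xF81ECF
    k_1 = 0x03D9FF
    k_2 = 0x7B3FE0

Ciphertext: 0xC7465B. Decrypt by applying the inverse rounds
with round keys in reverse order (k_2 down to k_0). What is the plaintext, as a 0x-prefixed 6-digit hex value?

s_0 = ciphertext = 0xC7465B
s_1 = InvRound(s_0, k_2) = 0x649C74
s_2 = InvRound(s_1, k_1) = 0xFC0649
s_3 = InvRound(s_2, k_0) = 0xBDAFC0

0xBDAFC0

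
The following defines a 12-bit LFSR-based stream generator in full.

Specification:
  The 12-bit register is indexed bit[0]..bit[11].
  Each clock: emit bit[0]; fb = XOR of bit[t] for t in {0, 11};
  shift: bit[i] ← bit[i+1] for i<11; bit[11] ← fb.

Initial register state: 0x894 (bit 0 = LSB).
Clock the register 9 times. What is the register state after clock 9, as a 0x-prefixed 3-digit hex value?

0x39C

reg_0 = 0x894
clock 1: out=0, reg = 0xC4A
clock 2: out=0, reg = 0xE25
clock 3: out=1, reg = 0x712
clock 4: out=0, reg = 0x389
clock 5: out=1, reg = 0x9C4
clock 6: out=0, reg = 0xCE2
clock 7: out=0, reg = 0xE71
clock 8: out=1, reg = 0x738
clock 9: out=0, reg = 0x39C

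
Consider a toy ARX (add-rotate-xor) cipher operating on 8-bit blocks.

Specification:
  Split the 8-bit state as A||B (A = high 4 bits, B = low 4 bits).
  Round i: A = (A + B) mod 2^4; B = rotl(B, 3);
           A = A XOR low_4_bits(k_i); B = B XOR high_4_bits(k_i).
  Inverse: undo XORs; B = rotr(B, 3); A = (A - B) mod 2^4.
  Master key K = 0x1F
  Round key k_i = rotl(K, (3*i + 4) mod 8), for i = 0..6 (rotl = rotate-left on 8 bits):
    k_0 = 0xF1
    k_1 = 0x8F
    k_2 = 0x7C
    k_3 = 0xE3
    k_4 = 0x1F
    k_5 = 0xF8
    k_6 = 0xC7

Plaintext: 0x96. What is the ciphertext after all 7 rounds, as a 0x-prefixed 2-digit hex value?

0x8A

s_0 = plaintext = 0x96
s_1 = Round(s_0, k_0) = 0xEC
s_2 = Round(s_1, k_1) = 0x5E
s_3 = Round(s_2, k_2) = 0xF0
s_4 = Round(s_3, k_3) = 0xCE
s_5 = Round(s_4, k_4) = 0x56
s_6 = Round(s_5, k_5) = 0x3C
s_7 = Round(s_6, k_6) = 0x8A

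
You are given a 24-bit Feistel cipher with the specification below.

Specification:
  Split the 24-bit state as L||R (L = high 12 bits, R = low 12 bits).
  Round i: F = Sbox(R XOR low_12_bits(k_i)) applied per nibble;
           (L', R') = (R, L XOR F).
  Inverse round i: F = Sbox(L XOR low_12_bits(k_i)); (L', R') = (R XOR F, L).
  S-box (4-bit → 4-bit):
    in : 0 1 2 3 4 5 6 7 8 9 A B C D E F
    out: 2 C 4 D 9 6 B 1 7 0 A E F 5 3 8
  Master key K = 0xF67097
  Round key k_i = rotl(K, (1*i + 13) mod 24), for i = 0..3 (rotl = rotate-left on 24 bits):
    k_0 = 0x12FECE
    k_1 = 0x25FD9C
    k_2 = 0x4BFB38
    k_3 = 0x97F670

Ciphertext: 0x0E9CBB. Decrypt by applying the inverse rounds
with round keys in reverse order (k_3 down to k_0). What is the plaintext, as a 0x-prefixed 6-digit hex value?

s_0 = ciphertext = 0x0E9CBB
s_1 = InvRound(s_0, k_3) = 0x7BB0E9
s_2 = InvRound(s_1, k_2) = 0xF947BB
s_3 = InvRound(s_2, k_1) = 0x39CF94
s_4 = InvRound(s_3, k_0) = 0xAF039C

0xAF039C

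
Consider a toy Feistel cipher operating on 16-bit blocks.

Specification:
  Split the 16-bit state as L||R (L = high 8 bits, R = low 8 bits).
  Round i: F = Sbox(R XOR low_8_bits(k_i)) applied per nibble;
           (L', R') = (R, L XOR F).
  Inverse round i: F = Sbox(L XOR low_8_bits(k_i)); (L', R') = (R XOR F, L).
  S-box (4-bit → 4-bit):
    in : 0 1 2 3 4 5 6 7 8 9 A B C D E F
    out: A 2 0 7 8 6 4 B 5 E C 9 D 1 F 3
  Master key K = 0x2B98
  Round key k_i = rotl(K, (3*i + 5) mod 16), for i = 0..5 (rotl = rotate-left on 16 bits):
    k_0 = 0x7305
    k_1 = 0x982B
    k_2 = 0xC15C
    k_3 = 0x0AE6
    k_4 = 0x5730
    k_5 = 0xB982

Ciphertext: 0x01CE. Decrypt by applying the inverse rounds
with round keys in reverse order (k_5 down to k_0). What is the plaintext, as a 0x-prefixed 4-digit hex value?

s_0 = ciphertext = 0x01CE
s_1 = InvRound(s_0, k_5) = 0x9901
s_2 = InvRound(s_1, k_4) = 0xCF99
s_3 = InvRound(s_2, k_3) = 0x97CF
s_4 = InvRound(s_3, k_2) = 0x1697
s_5 = InvRound(s_4, k_1) = 0xE616
s_6 = InvRound(s_5, k_0) = 0xE1E6

0xE1E6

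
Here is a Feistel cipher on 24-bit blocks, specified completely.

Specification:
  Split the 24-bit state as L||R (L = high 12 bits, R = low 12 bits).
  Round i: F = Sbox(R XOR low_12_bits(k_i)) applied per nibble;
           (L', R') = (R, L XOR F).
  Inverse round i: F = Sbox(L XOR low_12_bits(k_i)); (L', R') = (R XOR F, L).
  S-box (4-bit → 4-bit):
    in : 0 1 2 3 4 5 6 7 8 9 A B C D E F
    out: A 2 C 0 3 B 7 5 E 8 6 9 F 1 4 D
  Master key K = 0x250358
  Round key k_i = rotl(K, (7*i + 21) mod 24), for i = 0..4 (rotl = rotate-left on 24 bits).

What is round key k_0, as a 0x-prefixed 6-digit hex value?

0x04A06B

K = 0x250358
k_0 = rotl(K, (7*0+21) mod 24) = rotl(K, 21) = 0x04A06B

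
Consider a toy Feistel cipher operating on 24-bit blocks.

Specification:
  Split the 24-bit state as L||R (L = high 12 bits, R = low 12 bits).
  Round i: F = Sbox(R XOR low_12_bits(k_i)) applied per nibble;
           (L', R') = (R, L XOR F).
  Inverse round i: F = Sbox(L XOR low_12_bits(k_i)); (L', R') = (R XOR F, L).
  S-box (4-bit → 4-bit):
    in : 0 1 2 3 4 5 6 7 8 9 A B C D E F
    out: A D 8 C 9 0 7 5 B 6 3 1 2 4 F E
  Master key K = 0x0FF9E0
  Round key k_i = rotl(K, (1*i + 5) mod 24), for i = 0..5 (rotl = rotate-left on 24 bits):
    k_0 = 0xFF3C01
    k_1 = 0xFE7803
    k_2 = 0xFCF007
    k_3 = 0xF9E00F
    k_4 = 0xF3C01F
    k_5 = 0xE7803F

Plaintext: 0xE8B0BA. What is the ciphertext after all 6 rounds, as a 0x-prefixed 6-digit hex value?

s_0 = plaintext = 0xE8B0BA
s_1 = Round(s_0, k_0) = 0x0BAC9A
s_2 = Round(s_1, k_1) = 0xC9A9DC
s_3 = Round(s_2, k_2) = 0x9DCADB
s_4 = Round(s_3, k_3) = 0xADBA95
s_5 = Round(s_4, k_4) = 0xA95968
s_6 = Round(s_5, k_5) = 0x968C90

0x968C90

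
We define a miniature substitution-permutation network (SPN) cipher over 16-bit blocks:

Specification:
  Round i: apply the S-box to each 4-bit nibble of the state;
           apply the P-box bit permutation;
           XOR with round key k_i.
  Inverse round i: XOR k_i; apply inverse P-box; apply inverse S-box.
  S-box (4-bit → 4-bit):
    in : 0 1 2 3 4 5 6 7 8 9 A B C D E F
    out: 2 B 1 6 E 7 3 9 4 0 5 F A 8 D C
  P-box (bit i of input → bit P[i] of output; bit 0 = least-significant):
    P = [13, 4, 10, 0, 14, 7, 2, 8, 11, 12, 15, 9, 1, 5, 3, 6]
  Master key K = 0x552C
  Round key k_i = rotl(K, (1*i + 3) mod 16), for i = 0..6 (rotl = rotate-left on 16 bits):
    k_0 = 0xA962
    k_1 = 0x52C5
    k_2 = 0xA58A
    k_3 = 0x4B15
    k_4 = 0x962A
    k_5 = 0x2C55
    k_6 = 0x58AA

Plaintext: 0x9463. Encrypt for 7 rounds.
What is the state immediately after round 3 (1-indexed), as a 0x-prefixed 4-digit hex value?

0xBBD6

s_0 = plaintext = 0x9463
s_1 = Round(s_0, k_0) = 0x7FF2
s_2 = Round(s_1, k_1) = 0xF183
s_3 = Round(s_2, k_2) = 0xBBD6
s_4 = Round(s_3, k_3) = 0xF06F
s_5 = Round(s_4, k_4) = 0xC2E3
s_6 = Round(s_5, k_5) = 0x6121
s_7 = Round(s_6, k_6) = 0x2299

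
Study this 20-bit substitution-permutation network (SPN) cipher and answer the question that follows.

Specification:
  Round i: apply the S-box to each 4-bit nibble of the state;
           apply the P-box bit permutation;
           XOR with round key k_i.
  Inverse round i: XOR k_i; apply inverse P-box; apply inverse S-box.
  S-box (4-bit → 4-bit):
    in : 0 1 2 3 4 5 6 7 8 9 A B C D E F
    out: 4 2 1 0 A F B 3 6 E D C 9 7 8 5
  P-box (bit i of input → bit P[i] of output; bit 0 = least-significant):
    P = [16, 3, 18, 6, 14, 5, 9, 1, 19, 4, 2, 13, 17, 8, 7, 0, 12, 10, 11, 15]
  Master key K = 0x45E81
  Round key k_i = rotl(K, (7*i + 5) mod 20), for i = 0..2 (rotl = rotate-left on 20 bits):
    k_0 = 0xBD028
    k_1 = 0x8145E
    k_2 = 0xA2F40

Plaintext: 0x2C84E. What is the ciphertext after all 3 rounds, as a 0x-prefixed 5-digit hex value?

s_0 = plaintext = 0x2C84E
s_1 = Round(s_0, k_0) = 0x9C05F
s_2 = Round(s_1, k_1) = 0xFDA79
s_3 = Round(s_2, k_2) = 0x456AC

0x456AC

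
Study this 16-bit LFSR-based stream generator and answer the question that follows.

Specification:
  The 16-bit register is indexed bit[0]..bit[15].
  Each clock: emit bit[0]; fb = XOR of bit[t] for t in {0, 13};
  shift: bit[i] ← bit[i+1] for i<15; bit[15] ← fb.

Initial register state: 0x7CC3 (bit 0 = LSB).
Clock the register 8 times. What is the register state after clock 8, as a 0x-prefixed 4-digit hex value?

reg_0 = 0x7CC3
clock 1: out=1, reg = 0x3E61
clock 2: out=1, reg = 0x1F30
clock 3: out=0, reg = 0x0F98
clock 4: out=0, reg = 0x07CC
clock 5: out=0, reg = 0x03E6
clock 6: out=0, reg = 0x01F3
clock 7: out=1, reg = 0x80F9
clock 8: out=1, reg = 0xC07C

0xC07C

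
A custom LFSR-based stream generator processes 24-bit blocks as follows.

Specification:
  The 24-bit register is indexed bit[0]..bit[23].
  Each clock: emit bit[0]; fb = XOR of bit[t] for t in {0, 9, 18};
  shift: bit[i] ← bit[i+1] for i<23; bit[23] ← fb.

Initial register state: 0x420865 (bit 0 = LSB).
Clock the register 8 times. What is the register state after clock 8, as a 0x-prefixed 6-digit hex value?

reg_0 = 0x420865
clock 1: out=1, reg = 0xA10432
clock 2: out=0, reg = 0x508219
clock 3: out=1, reg = 0x28410C
clock 4: out=0, reg = 0x142086
clock 5: out=0, reg = 0x8A1043
clock 6: out=1, reg = 0xC50821
clock 7: out=1, reg = 0x628410
clock 8: out=0, reg = 0x314208

0x314208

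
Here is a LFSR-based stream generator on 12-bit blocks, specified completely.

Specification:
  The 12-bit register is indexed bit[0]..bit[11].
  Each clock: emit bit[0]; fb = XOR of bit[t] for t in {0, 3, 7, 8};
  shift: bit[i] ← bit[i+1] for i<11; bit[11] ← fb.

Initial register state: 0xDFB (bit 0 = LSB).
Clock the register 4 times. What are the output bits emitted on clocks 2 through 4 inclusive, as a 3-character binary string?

101

reg_0 = 0xDFB
clock 1: out=1, reg = 0x6FD
clock 2: out=1, reg = 0xB7E
clock 3: out=0, reg = 0x5BF
clock 4: out=1, reg = 0x2DF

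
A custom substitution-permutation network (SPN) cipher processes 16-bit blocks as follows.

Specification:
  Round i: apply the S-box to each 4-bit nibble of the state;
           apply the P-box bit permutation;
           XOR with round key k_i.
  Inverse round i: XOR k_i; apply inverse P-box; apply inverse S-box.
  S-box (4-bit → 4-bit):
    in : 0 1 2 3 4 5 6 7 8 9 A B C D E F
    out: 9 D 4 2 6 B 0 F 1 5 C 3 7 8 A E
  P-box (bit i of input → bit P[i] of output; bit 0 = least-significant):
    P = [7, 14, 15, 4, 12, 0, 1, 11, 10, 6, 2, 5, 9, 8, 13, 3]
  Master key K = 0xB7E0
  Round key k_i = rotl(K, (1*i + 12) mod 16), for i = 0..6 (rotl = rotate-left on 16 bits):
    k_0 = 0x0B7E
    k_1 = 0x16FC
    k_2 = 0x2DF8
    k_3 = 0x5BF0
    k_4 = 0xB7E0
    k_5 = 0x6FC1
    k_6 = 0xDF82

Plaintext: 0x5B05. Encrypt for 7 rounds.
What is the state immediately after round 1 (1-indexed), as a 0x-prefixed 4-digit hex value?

s_0 = plaintext = 0x5B05
s_1 = Round(s_0, k_0) = 0x54A6
s_2 = Round(s_1, k_1) = 0x1DB2
s_3 = Round(s_2, k_2) = 0x9FD1
s_4 = Round(s_3, k_3) = 0xF104
s_5 = Round(s_4, k_4) = 0x4ACC
s_6 = Round(s_5, k_5) = 0x9E66
s_7 = Round(s_6, k_6) = 0xFDE2

0x54A6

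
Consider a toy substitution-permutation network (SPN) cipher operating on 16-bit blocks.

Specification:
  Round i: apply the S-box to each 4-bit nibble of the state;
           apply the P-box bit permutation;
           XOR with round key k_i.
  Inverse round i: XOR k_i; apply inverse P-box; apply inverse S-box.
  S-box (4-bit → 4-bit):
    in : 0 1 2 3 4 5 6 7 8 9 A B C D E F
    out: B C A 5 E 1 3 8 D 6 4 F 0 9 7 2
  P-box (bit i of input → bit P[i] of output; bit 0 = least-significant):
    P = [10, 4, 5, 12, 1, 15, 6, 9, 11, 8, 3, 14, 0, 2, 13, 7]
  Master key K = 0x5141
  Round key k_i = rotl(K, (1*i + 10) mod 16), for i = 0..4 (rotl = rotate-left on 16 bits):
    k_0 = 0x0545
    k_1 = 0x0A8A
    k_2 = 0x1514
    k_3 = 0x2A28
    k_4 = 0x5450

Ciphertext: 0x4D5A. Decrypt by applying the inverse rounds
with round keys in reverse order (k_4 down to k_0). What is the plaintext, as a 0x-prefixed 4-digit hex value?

s_0 = ciphertext = 0x4D5A
s_1 = InvRound(s_0, k_4) = 0xCE57
s_2 = InvRound(s_1, k_3) = 0xE1EE
s_3 = InvRound(s_2, k_2) = 0x11EB
s_4 = InvRound(s_3, k_1) = 0x5611
s_5 = InvRound(s_4, k_0) = 0xF212

0xF212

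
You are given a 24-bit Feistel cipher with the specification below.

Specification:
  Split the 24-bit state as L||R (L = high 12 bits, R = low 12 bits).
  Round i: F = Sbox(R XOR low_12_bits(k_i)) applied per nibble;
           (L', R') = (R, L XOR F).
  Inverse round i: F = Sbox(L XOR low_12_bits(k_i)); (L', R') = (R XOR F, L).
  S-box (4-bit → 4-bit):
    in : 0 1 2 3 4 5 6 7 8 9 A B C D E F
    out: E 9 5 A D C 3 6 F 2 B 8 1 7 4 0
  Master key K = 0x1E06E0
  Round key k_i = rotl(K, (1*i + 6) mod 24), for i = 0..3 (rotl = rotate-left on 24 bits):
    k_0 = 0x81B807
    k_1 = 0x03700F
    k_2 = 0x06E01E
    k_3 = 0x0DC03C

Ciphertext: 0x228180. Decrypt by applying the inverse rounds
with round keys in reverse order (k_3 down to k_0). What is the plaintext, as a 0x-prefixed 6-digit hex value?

s_0 = ciphertext = 0x228180
s_1 = InvRound(s_0, k_3) = 0x41D228
s_2 = InvRound(s_1, k_2) = 0xFC241D
s_3 = InvRound(s_2, k_1) = 0x40AFC2
s_4 = InvRound(s_3, k_0) = 0xE2540A

0xE2540A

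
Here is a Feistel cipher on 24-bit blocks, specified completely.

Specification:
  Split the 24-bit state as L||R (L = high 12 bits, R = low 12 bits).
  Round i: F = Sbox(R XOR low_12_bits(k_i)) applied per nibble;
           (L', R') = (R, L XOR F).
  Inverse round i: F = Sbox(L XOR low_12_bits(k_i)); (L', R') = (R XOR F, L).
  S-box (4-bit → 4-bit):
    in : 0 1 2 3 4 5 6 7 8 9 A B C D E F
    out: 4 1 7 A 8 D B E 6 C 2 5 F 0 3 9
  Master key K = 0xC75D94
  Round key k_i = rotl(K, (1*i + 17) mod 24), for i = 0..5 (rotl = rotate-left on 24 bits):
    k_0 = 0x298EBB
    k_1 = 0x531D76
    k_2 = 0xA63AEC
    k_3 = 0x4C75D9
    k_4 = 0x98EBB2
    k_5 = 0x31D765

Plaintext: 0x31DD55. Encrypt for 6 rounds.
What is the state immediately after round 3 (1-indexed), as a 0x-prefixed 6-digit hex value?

0x583097

s_0 = plaintext = 0x31DD55
s_1 = Round(s_0, k_0) = 0xD5592E
s_2 = Round(s_1, k_1) = 0x92E583
s_3 = Round(s_2, k_2) = 0x583097
s_4 = Round(s_3, k_3) = 0x097800
s_5 = Round(s_4, k_4) = 0x800AC0
s_6 = Round(s_5, k_5) = 0xAC082D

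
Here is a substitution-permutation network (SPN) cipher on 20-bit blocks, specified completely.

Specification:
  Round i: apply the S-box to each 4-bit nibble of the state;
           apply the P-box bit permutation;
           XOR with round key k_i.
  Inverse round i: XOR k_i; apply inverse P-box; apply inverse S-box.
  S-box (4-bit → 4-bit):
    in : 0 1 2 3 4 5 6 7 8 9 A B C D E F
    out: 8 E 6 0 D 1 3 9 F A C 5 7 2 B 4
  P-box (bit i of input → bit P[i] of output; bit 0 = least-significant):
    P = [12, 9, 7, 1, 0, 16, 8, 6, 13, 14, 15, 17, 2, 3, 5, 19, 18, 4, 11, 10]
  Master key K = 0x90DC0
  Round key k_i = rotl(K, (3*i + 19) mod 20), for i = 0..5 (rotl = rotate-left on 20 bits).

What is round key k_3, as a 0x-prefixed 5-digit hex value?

K = 0x90DC0
k_0 = rotl(K, (3*0+19) mod 20) = rotl(K, 19) = 0x486E0
k_1 = rotl(K, (3*1+19) mod 20) = rotl(K, 2) = 0x43702
k_2 = rotl(K, (3*2+19) mod 20) = rotl(K, 5) = 0x1B812
k_3 = rotl(K, (3*3+19) mod 20) = rotl(K, 8) = 0xDC090

0xDC090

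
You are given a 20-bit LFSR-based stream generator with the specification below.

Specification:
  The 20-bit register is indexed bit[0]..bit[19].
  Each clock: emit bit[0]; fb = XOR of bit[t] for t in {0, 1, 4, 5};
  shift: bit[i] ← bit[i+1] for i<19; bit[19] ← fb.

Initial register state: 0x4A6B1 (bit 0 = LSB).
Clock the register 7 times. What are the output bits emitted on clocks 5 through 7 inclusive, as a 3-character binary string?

reg_0 = 0x4A6B1
clock 1: out=1, reg = 0xA5358
clock 2: out=0, reg = 0xD29AC
clock 3: out=0, reg = 0xE94D6
clock 4: out=0, reg = 0x74A6B
clock 5: out=1, reg = 0xBA535
clock 6: out=1, reg = 0xDD29A
clock 7: out=0, reg = 0x6E94D

110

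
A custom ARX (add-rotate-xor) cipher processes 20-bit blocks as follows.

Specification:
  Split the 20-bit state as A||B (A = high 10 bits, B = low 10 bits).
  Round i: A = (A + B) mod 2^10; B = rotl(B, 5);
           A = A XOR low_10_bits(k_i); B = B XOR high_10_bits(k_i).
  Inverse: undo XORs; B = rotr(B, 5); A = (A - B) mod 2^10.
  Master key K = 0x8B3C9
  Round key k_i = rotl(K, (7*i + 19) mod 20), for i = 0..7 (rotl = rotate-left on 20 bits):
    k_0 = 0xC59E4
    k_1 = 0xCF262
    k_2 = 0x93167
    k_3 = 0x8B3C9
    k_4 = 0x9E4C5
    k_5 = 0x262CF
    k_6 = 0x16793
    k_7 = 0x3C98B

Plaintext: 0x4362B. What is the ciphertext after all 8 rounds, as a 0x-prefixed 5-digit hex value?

s_0 = plaintext = 0x4362B
s_1 = Round(s_0, k_0) = 0xB7267
s_2 = Round(s_1, k_1) = 0xC87CF
s_3 = Round(s_2, k_2) = 0xE5FB2
s_4 = Round(s_3, k_3) = 0x20071
s_5 = Round(s_4, k_4) = 0x0D05A
s_6 = Round(s_5, k_5) = 0x907DA
s_7 = Round(s_6, k_6) = 0x62307
s_8 = Round(s_7, k_7) = 0x4100A

0x4100A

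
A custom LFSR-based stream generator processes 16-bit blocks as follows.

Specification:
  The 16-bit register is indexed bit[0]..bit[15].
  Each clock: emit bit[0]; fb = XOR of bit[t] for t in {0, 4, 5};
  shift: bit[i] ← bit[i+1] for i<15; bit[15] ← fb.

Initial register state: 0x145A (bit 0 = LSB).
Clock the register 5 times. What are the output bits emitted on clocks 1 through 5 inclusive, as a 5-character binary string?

reg_0 = 0x145A
clock 1: out=0, reg = 0x8A2D
clock 2: out=1, reg = 0x4516
clock 3: out=0, reg = 0xA28B
clock 4: out=1, reg = 0xD145
clock 5: out=1, reg = 0xE8A2

01011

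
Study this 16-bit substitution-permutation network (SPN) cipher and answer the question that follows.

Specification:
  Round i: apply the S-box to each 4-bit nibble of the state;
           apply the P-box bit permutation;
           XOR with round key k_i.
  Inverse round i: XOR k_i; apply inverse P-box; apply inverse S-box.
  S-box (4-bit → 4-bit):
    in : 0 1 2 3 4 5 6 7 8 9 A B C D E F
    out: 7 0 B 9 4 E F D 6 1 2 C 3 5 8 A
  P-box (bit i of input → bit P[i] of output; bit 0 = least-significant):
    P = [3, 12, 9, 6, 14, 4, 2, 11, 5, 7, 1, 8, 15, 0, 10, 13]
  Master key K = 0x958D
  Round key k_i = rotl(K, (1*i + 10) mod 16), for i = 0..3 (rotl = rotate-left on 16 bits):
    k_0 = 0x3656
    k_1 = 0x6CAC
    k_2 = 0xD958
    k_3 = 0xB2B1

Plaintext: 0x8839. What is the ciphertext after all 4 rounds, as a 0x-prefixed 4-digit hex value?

s_0 = plaintext = 0x8839
s_1 = Round(s_0, k_0) = 0x7ADD
s_2 = Round(s_1, k_1) = 0x8A20
s_3 = Round(s_2, k_2) = 0x87C1
s_4 = Round(s_3, k_3) = 0xF782

0xF782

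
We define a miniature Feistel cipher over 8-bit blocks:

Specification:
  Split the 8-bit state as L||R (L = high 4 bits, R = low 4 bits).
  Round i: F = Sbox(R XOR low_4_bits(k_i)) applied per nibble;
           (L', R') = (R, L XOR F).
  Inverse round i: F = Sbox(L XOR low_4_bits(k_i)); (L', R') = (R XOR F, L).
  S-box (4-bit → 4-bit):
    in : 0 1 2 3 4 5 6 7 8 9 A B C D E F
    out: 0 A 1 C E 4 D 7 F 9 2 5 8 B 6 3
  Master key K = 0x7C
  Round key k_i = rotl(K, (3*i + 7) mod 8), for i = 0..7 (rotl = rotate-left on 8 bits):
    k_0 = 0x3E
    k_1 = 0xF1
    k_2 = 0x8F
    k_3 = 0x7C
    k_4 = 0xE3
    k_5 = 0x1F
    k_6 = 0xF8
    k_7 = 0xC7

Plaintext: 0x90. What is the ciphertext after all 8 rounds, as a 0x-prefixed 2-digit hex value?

0x3C

s_0 = plaintext = 0x90
s_1 = Round(s_0, k_0) = 0x0F
s_2 = Round(s_1, k_1) = 0xF6
s_3 = Round(s_2, k_2) = 0x66
s_4 = Round(s_3, k_3) = 0x64
s_5 = Round(s_4, k_4) = 0x41
s_6 = Round(s_5, k_5) = 0x12
s_7 = Round(s_6, k_6) = 0x23
s_8 = Round(s_7, k_7) = 0x3C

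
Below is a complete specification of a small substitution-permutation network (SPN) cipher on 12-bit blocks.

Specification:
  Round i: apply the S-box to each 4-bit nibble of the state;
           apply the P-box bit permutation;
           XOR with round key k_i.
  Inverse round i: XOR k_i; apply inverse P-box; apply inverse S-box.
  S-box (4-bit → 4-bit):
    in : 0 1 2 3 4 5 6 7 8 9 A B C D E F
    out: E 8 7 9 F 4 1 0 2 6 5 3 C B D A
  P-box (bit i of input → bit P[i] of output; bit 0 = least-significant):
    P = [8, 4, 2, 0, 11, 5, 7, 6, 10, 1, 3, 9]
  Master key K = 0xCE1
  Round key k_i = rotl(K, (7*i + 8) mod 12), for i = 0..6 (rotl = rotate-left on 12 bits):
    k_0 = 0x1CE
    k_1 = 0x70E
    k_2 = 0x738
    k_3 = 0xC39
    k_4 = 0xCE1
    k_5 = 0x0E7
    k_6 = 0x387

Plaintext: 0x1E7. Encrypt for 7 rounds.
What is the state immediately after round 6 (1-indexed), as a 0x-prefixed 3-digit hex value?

s_0 = plaintext = 0x1E7
s_1 = Round(s_0, k_0) = 0xB0E
s_2 = Round(s_1, k_1) = 0x2E9
s_3 = Round(s_2, k_2) = 0xBE6
s_4 = Round(s_3, k_3) = 0x1FB
s_5 = Round(s_4, k_4) = 0xF91
s_6 = Round(s_5, k_5) = 0x244
s_7 = Round(s_6, k_6) = 0xE78

0x244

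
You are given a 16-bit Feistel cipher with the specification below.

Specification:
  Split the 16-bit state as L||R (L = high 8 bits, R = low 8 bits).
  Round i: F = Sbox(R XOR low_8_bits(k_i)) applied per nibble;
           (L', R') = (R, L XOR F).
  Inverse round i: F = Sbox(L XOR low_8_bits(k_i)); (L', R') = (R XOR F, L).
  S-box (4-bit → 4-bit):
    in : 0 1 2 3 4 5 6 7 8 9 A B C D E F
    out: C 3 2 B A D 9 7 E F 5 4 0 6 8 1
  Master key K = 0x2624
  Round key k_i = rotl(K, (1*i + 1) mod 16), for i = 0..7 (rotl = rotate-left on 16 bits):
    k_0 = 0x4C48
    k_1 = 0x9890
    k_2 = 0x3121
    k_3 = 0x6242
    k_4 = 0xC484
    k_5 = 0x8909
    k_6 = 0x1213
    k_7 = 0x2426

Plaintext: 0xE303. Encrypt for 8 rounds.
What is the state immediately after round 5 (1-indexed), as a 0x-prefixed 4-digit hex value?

s_0 = plaintext = 0xE303
s_1 = Round(s_0, k_0) = 0x0347
s_2 = Round(s_1, k_1) = 0x4764
s_3 = Round(s_2, k_2) = 0x64EA
s_4 = Round(s_3, k_3) = 0xEA3A
s_5 = Round(s_4, k_4) = 0x3AA2
s_6 = Round(s_5, k_5) = 0xA26E
s_7 = Round(s_6, k_6) = 0x6ED4
s_8 = Round(s_7, k_7) = 0xD47C

0x3AA2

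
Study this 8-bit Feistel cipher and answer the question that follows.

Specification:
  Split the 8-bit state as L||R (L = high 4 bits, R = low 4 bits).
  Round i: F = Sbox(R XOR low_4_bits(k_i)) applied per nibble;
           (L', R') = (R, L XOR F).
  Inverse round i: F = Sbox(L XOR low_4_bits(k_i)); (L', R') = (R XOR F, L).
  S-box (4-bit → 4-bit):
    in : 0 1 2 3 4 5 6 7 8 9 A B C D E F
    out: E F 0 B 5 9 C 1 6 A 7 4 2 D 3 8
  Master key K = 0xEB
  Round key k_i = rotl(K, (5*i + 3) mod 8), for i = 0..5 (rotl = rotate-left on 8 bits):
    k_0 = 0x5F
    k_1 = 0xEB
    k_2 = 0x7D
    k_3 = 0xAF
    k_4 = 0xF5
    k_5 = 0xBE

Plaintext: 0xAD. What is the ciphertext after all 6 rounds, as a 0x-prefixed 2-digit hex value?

0x5B

s_0 = plaintext = 0xAD
s_1 = Round(s_0, k_0) = 0xDA
s_2 = Round(s_1, k_1) = 0xA2
s_3 = Round(s_2, k_2) = 0x22
s_4 = Round(s_3, k_3) = 0x2F
s_5 = Round(s_4, k_4) = 0xF5
s_6 = Round(s_5, k_5) = 0x5B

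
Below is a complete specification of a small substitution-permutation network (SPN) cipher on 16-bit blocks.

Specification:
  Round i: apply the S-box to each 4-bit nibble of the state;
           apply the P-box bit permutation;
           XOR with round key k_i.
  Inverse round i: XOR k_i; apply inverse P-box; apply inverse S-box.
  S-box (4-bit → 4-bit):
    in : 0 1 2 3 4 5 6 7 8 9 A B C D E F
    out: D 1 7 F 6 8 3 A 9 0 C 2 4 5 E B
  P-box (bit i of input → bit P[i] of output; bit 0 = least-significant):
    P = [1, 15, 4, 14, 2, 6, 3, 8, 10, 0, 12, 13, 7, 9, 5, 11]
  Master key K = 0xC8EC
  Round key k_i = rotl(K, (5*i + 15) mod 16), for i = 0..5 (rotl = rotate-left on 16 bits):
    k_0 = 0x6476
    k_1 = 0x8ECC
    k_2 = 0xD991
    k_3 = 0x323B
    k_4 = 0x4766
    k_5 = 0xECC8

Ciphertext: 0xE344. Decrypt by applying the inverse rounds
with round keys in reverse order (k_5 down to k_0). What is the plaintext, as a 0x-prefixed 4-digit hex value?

s_0 = ciphertext = 0xE344
s_1 = InvRound(s_0, k_5) = 0xF109
s_2 = InvRound(s_1, k_4) = 0x4326
s_3 = InvRound(s_2, k_3) = 0x9E0A
s_4 = InvRound(s_3, k_2) = 0x66A0
s_5 = InvRound(s_4, k_1) = 0xA527
s_6 = InvRound(s_5, k_0) = 0x9B7E

0x9B7E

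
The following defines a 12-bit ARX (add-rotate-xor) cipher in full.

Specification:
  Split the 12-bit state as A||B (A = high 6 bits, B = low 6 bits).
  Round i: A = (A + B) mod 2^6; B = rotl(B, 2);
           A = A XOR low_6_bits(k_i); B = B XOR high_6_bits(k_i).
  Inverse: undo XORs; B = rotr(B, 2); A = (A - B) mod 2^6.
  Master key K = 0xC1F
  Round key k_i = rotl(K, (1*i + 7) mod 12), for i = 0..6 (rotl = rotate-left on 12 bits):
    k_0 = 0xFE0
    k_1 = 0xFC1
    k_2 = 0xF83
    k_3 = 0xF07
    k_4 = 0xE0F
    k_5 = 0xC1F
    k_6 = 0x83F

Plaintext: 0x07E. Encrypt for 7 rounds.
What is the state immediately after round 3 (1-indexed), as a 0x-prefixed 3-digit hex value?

s_0 = plaintext = 0x07E
s_1 = Round(s_0, k_0) = 0x7C4
s_2 = Round(s_1, k_1) = 0x8AF
s_3 = Round(s_2, k_2) = 0x480
s_4 = Round(s_3, k_3) = 0x57C
s_5 = Round(s_4, k_4) = 0x78B
s_6 = Round(s_5, k_5) = 0xD9C
s_7 = Round(s_6, k_6) = 0xB51

0x480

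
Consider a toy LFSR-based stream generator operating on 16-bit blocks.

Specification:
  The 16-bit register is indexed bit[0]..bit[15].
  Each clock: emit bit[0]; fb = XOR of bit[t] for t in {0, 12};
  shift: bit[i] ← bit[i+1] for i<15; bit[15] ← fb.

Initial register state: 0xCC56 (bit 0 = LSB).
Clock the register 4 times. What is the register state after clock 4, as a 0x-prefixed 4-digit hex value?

reg_0 = 0xCC56
clock 1: out=0, reg = 0x662B
clock 2: out=1, reg = 0xB315
clock 3: out=1, reg = 0x598A
clock 4: out=0, reg = 0xACC5

0xACC5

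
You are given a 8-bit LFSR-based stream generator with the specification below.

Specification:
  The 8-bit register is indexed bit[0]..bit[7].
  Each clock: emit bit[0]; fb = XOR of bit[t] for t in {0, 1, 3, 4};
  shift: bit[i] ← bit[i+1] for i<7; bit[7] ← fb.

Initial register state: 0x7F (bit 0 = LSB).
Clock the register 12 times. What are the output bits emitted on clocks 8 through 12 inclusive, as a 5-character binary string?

00001

reg_0 = 0x7F
clock 1: out=1, reg = 0x3F
clock 2: out=1, reg = 0x1F
clock 3: out=1, reg = 0x0F
clock 4: out=1, reg = 0x87
clock 5: out=1, reg = 0x43
clock 6: out=1, reg = 0x21
clock 7: out=1, reg = 0x90
clock 8: out=0, reg = 0xC8
clock 9: out=0, reg = 0xE4
clock 10: out=0, reg = 0x72
clock 11: out=0, reg = 0x39
clock 12: out=1, reg = 0x9C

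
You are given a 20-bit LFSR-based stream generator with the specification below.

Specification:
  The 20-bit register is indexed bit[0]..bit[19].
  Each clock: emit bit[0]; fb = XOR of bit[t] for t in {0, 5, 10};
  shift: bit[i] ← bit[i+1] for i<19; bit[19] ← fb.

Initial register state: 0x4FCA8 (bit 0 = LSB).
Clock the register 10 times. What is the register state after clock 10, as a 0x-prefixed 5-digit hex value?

0x9C93F

reg_0 = 0x4FCA8
clock 1: out=0, reg = 0x27E54
clock 2: out=0, reg = 0x93F2A
clock 3: out=0, reg = 0x49F95
clock 4: out=1, reg = 0x24FCA
clock 5: out=0, reg = 0x927E5
clock 6: out=1, reg = 0xC93F2
clock 7: out=0, reg = 0xE49F9
clock 8: out=1, reg = 0x724FC
clock 9: out=0, reg = 0x3927E
clock 10: out=0, reg = 0x9C93F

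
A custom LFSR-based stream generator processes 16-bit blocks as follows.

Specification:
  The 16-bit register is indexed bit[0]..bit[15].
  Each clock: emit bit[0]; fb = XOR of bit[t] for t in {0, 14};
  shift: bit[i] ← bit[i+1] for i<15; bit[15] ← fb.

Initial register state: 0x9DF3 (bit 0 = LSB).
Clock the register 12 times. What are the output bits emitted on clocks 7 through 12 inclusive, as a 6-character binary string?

reg_0 = 0x9DF3
clock 1: out=1, reg = 0xCEF9
clock 2: out=1, reg = 0x677C
clock 3: out=0, reg = 0xB3BE
clock 4: out=0, reg = 0x59DF
clock 5: out=1, reg = 0x2CEF
clock 6: out=1, reg = 0x9677
clock 7: out=1, reg = 0xCB3B
clock 8: out=1, reg = 0x659D
clock 9: out=1, reg = 0x32CE
clock 10: out=0, reg = 0x1967
clock 11: out=1, reg = 0x8CB3
clock 12: out=1, reg = 0xC659

111011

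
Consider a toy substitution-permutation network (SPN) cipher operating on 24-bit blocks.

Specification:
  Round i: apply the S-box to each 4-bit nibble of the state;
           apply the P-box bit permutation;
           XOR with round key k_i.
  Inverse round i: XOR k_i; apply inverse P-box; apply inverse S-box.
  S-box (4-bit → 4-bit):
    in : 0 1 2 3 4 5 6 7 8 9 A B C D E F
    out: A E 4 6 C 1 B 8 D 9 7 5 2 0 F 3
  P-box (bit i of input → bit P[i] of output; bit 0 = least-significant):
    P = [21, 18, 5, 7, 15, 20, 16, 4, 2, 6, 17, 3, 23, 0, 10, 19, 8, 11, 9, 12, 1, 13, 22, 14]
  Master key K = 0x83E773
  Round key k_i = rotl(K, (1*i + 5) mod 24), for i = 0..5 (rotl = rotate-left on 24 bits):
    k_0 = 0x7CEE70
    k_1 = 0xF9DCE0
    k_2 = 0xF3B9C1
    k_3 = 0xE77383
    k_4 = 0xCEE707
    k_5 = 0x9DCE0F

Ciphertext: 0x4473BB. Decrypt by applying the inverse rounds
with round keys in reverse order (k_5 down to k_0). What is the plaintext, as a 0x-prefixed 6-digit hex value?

0xF76621

s_0 = ciphertext = 0x4473BB
s_1 = InvRound(s_0, k_5) = 0x3685E4
s_2 = InvRound(s_1, k_4) = 0xE26CC8
s_3 = InvRound(s_2, k_3) = 0x5E302C
s_4 = InvRound(s_3, k_2) = 0xDF66BE
s_5 = InvRound(s_4, k_1) = 0xF1DE9F
s_6 = InvRound(s_5, k_0) = 0xF76621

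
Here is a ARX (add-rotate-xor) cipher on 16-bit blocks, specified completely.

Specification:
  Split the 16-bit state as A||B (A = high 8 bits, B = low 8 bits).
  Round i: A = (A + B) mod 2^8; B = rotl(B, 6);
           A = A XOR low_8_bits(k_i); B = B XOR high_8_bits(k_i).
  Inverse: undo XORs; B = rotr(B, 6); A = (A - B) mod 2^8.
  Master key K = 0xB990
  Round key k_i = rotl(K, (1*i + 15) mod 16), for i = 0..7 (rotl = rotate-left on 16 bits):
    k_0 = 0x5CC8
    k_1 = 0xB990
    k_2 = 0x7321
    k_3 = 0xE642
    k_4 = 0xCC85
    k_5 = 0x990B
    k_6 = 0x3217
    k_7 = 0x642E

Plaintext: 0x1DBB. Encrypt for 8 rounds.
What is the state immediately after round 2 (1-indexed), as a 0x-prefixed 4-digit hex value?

s_0 = plaintext = 0x1DBB
s_1 = Round(s_0, k_0) = 0x10B2
s_2 = Round(s_1, k_1) = 0x5215
s_3 = Round(s_2, k_2) = 0x4636
s_4 = Round(s_3, k_3) = 0x3E6B
s_5 = Round(s_4, k_4) = 0x2C16
s_6 = Round(s_5, k_5) = 0x491C
s_7 = Round(s_6, k_6) = 0x7235
s_8 = Round(s_7, k_7) = 0x8929

0x5215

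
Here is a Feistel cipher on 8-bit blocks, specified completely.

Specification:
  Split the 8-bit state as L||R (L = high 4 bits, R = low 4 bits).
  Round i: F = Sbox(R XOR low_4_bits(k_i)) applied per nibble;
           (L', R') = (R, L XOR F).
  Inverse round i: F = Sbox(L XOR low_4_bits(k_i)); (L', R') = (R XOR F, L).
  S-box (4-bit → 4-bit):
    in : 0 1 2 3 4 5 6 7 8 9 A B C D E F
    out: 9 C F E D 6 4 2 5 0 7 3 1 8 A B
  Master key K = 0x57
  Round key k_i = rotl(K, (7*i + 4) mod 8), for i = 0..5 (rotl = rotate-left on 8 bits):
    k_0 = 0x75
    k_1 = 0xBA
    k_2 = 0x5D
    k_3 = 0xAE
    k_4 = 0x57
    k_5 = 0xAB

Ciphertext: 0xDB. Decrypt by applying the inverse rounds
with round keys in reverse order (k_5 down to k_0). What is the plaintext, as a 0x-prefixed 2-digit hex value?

0xBF

s_0 = ciphertext = 0xDB
s_1 = InvRound(s_0, k_5) = 0xFD
s_2 = InvRound(s_1, k_4) = 0x8F
s_3 = InvRound(s_2, k_3) = 0xB8
s_4 = InvRound(s_3, k_2) = 0xCB
s_5 = InvRound(s_4, k_1) = 0xFC
s_6 = InvRound(s_5, k_0) = 0xBF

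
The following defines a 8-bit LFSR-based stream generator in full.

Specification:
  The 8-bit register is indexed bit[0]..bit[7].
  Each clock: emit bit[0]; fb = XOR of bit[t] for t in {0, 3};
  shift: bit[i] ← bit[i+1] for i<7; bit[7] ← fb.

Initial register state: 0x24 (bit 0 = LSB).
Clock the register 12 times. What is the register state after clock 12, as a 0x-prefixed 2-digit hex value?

0x42

reg_0 = 0x24
clock 1: out=0, reg = 0x12
clock 2: out=0, reg = 0x09
clock 3: out=1, reg = 0x04
clock 4: out=0, reg = 0x02
clock 5: out=0, reg = 0x01
clock 6: out=1, reg = 0x80
clock 7: out=0, reg = 0x40
clock 8: out=0, reg = 0x20
clock 9: out=0, reg = 0x10
clock 10: out=0, reg = 0x08
clock 11: out=0, reg = 0x84
clock 12: out=0, reg = 0x42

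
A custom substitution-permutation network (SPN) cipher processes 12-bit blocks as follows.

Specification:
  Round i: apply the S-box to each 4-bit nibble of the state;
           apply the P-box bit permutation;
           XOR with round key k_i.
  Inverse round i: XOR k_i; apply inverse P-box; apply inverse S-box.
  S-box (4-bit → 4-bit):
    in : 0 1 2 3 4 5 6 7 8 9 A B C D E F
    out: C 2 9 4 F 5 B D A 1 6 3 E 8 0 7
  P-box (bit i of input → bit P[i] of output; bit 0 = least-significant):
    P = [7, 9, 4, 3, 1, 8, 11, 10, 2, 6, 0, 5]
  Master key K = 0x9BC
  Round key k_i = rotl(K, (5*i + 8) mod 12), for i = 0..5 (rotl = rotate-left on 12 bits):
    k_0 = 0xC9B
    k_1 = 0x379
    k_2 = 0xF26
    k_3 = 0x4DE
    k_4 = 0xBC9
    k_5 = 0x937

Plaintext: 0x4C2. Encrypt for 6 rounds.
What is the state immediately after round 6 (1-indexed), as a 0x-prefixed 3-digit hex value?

s_0 = plaintext = 0x4C2
s_1 = Round(s_0, k_0) = 0x176
s_2 = Round(s_1, k_1) = 0xDB3
s_3 = Round(s_2, k_2) = 0xE14
s_4 = Round(s_3, k_3) = 0x746
s_5 = Round(s_4, k_4) = 0x466
s_6 = Round(s_5, k_5) = 0xED8

0xED8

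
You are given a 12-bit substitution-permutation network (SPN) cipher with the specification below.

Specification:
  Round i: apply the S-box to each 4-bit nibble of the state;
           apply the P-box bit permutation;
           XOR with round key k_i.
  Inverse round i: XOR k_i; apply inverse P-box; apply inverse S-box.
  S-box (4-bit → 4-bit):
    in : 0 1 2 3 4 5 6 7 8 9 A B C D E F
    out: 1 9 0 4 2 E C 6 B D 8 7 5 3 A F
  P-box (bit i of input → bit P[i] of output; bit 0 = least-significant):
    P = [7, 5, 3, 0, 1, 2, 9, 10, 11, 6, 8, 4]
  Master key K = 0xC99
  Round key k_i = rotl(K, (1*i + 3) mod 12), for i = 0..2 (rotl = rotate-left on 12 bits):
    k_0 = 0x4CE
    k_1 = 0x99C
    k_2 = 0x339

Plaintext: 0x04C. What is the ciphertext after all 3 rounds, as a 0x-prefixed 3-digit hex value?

s_0 = plaintext = 0x04C
s_1 = Round(s_0, k_0) = 0xC42
s_2 = Round(s_1, k_1) = 0x098
s_3 = Round(s_2, k_2) = 0xD9A

0xD9A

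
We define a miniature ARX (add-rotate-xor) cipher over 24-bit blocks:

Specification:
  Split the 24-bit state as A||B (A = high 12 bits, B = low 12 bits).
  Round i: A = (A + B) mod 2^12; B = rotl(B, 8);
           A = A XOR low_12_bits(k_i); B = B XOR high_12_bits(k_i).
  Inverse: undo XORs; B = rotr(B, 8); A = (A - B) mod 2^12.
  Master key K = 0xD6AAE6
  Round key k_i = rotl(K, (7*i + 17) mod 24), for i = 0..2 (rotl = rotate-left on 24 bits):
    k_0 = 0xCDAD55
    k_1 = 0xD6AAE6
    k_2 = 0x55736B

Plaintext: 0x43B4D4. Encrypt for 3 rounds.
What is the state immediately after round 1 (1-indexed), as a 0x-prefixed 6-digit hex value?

0x45A897

s_0 = plaintext = 0x43B4D4
s_1 = Round(s_0, k_0) = 0x45A897
s_2 = Round(s_1, k_1) = 0x617AE3
s_3 = Round(s_2, k_2) = 0x3916F9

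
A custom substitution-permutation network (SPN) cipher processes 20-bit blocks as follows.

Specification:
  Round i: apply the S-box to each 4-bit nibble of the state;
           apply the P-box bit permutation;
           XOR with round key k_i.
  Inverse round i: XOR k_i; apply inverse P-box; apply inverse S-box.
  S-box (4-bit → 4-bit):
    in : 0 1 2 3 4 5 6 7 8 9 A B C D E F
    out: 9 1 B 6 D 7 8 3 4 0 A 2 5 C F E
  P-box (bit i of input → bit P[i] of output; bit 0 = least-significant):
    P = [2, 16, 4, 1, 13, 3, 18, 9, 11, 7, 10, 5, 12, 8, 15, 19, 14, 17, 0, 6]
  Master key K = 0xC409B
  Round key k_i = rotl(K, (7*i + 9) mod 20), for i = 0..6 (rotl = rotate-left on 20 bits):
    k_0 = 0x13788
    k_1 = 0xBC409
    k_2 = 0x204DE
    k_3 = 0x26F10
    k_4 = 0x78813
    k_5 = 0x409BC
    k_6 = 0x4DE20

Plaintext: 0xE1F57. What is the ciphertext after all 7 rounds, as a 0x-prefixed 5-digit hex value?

0x4EF95

s_0 = plaintext = 0xE1F57
s_1 = Round(s_0, k_0) = 0x64365
s_2 = Round(s_1, k_1) = 0x252DD
s_3 = Round(s_2, k_2) = 0x4DF2C
s_4 = Round(s_3, k_3) = 0xA89ED
s_5 = Round(s_4, k_4) = 0x12A49
s_6 = Round(s_5, k_5) = 0x87A1C
s_7 = Round(s_6, k_6) = 0x4EF95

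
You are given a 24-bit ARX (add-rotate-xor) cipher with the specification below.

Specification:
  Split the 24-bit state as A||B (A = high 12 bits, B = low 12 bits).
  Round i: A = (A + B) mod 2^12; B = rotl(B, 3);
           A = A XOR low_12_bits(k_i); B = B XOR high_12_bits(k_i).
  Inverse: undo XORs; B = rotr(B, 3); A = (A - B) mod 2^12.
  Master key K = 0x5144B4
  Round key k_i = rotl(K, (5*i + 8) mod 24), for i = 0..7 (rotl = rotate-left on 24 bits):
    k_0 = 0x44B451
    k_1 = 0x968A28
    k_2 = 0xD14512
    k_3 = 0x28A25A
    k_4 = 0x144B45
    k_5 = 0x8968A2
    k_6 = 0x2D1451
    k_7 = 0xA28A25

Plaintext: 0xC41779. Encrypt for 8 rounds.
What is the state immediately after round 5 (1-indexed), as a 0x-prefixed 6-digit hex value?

0x508E8C

s_0 = plaintext = 0xC41779
s_1 = Round(s_0, k_0) = 0x7EBF80
s_2 = Round(s_1, k_1) = 0xD4356F
s_3 = Round(s_2, k_2) = 0x7A066E
s_4 = Round(s_3, k_3) = 0xC541F9
s_5 = Round(s_4, k_4) = 0x508E8C
s_6 = Round(s_5, k_5) = 0xB36CF1
s_7 = Round(s_6, k_6) = 0xC7655F
s_8 = Round(s_7, k_7) = 0xBF00D2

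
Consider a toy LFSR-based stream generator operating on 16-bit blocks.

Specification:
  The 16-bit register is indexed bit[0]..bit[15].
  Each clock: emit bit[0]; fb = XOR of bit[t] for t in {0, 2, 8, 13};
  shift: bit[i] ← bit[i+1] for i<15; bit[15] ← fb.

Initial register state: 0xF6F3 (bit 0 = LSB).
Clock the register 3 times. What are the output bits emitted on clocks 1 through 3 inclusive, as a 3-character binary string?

reg_0 = 0xF6F3
clock 1: out=1, reg = 0x7B79
clock 2: out=1, reg = 0xBDBC
clock 3: out=0, reg = 0xDEDE

110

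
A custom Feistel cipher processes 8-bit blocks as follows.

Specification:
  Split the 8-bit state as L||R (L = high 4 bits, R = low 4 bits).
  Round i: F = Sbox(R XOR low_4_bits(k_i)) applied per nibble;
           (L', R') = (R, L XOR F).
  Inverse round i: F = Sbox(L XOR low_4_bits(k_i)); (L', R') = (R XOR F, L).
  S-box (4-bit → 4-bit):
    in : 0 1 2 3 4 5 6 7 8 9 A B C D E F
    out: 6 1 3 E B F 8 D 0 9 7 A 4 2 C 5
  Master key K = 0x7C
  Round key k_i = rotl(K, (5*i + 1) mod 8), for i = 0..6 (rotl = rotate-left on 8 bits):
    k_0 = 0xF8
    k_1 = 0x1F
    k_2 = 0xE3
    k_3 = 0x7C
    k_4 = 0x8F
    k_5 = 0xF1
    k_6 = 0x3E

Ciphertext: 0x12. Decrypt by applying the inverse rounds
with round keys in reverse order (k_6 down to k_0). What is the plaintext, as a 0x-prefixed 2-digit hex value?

0xBD

s_0 = ciphertext = 0x12
s_1 = InvRound(s_0, k_6) = 0x71
s_2 = InvRound(s_1, k_5) = 0x97
s_3 = InvRound(s_2, k_4) = 0xF9
s_4 = InvRound(s_3, k_3) = 0x7F
s_5 = InvRound(s_4, k_2) = 0x47
s_6 = InvRound(s_5, k_1) = 0xD4
s_7 = InvRound(s_6, k_0) = 0xBD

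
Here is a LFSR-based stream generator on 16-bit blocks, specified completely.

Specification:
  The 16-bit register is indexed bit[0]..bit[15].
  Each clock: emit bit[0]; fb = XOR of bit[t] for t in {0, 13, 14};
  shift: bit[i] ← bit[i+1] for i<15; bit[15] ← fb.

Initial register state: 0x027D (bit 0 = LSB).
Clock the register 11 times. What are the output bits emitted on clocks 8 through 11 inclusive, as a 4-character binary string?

reg_0 = 0x027D
clock 1: out=1, reg = 0x813E
clock 2: out=0, reg = 0x409F
clock 3: out=1, reg = 0x204F
clock 4: out=1, reg = 0x1027
clock 5: out=1, reg = 0x8813
clock 6: out=1, reg = 0xC409
clock 7: out=1, reg = 0x6204
clock 8: out=0, reg = 0x3102
clock 9: out=0, reg = 0x9881
clock 10: out=1, reg = 0xCC40
clock 11: out=0, reg = 0xE620

0010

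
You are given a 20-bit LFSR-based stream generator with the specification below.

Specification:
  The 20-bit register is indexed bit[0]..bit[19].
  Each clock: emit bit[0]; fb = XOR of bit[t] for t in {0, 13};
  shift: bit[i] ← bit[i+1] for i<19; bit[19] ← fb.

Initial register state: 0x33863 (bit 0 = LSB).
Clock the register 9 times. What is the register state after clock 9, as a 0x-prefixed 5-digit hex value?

0xBD19C

reg_0 = 0x33863
clock 1: out=1, reg = 0x19C31
clock 2: out=1, reg = 0x8CE18
clock 3: out=0, reg = 0x4670C
clock 4: out=0, reg = 0xA3386
clock 5: out=0, reg = 0xD19C3
clock 6: out=1, reg = 0xE8CE1
clock 7: out=1, reg = 0xF4670
clock 8: out=0, reg = 0x7A338
clock 9: out=0, reg = 0xBD19C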